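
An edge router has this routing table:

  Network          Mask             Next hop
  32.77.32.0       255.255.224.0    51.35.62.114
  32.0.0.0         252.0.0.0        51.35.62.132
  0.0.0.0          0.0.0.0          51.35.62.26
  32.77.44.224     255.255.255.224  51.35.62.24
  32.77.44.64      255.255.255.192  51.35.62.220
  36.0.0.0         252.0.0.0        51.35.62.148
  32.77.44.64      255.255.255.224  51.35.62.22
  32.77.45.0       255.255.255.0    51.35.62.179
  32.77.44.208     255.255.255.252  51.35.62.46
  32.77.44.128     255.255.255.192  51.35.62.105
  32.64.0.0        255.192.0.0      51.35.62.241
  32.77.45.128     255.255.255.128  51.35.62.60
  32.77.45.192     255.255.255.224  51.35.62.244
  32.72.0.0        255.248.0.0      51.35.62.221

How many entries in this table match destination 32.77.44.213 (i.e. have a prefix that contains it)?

Prefixes containing 32.77.44.213:
  0.0.0.0/0 (default, matches everything)
  32.0.0.0/6 (32.0.0.0 - 35.255.255.255)
  32.64.0.0/10 (32.64.0.0 - 32.127.255.255)
  32.72.0.0/13 (32.72.0.0 - 32.79.255.255)
  32.77.32.0/19 (32.77.32.0 - 32.77.63.255)
Total matching entries: 5.

5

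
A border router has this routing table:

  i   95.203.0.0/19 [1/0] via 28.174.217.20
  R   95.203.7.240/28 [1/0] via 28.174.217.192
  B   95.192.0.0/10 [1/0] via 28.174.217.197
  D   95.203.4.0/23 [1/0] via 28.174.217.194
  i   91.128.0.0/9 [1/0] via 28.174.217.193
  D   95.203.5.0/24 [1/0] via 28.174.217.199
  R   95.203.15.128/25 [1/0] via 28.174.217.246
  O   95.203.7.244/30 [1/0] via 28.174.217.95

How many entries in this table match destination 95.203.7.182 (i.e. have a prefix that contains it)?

Prefixes containing 95.203.7.182:
  95.192.0.0/10 (95.192.0.0 - 95.255.255.255)
  95.203.0.0/19 (95.203.0.0 - 95.203.31.255)
Total matching entries: 2.

2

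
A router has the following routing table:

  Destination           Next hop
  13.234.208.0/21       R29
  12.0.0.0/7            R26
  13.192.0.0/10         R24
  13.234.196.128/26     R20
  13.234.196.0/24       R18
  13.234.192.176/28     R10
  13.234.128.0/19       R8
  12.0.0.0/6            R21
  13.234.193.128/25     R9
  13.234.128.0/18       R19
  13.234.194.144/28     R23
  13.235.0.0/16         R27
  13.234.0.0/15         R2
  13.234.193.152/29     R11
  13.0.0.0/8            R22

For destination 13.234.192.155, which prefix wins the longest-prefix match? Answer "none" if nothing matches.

Entries matching 13.234.192.155:
  12.0.0.0/6 (12.0.0.0 - 15.255.255.255)
  12.0.0.0/7 (12.0.0.0 - 13.255.255.255)
  13.0.0.0/8 (13.0.0.0 - 13.255.255.255)
  13.192.0.0/10 (13.192.0.0 - 13.255.255.255)
  13.234.0.0/15 (13.234.0.0 - 13.235.255.255)
Most specific is 13.234.0.0/15.

13.234.0.0/15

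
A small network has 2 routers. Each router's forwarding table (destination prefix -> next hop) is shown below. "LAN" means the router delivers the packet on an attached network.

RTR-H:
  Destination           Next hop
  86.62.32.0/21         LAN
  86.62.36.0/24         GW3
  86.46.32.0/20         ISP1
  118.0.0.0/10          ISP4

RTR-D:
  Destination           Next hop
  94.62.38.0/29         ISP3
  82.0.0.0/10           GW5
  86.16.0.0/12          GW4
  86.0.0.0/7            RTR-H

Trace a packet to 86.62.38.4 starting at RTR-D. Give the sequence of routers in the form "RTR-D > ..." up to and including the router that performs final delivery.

At RTR-D: longest match for 86.62.38.4 is 86.0.0.0/7 -> RTR-H
At RTR-H: longest match for 86.62.38.4 is 86.62.32.0/21 -> LAN

RTR-D > RTR-H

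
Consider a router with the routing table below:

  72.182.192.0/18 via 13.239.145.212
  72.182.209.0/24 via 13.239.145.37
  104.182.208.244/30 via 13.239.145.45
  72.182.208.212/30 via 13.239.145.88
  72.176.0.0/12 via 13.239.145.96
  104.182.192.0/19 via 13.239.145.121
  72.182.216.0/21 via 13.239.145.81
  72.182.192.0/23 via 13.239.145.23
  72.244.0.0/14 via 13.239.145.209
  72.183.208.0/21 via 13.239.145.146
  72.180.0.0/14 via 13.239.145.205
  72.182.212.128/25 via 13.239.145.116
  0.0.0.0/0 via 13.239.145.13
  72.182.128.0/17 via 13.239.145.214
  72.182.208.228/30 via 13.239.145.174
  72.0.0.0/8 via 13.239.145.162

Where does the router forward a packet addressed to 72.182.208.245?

Routes whose prefix contains 72.182.208.245:
  0.0.0.0/0 (default, matches everything) -> 13.239.145.13
  72.0.0.0/8 (72.0.0.0 - 72.255.255.255) -> 13.239.145.162
  72.176.0.0/12 (72.176.0.0 - 72.191.255.255) -> 13.239.145.96
  72.180.0.0/14 (72.180.0.0 - 72.183.255.255) -> 13.239.145.205
  72.182.128.0/17 (72.182.128.0 - 72.182.255.255) -> 13.239.145.214
  72.182.192.0/18 (72.182.192.0 - 72.182.255.255) -> 13.239.145.212
More-specific entries that do NOT match:
  104.182.208.244/30 (104.182.208.244 - 104.182.208.247) does not contain 72.182.208.245
  72.182.208.212/30 (72.182.208.212 - 72.182.208.215) does not contain 72.182.208.245
  72.182.208.228/30 (72.182.208.228 - 72.182.208.231) does not contain 72.182.208.245
  72.182.212.128/25 (72.182.212.128 - 72.182.212.255) does not contain 72.182.208.245
  72.182.209.0/24 (72.182.209.0 - 72.182.209.255) does not contain 72.182.208.245
  72.182.192.0/23 (72.182.192.0 - 72.182.193.255) does not contain 72.182.208.245
  72.182.216.0/21 (72.182.216.0 - 72.182.223.255) does not contain 72.182.208.245
  72.183.208.0/21 (72.183.208.0 - 72.183.215.255) does not contain 72.182.208.245
  104.182.192.0/19 (104.182.192.0 - 104.182.223.255) does not contain 72.182.208.245
Longest matching prefix is /18 -> next hop 13.239.145.212.

13.239.145.212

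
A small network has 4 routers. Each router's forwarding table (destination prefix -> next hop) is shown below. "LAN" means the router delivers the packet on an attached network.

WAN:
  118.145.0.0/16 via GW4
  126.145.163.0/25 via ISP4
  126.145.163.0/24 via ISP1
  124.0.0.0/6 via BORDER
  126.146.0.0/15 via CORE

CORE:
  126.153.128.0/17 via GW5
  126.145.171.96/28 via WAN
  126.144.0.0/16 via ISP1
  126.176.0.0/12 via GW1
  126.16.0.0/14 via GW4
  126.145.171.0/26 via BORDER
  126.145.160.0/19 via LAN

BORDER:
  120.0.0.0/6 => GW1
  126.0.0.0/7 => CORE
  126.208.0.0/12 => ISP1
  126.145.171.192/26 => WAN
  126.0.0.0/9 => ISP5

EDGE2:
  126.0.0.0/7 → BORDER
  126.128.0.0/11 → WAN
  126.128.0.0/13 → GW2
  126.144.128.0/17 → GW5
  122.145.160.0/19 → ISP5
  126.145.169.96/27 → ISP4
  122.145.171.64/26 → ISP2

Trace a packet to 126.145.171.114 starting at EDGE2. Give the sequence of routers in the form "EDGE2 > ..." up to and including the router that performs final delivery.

EDGE2 > WAN > BORDER > CORE

At EDGE2: longest match for 126.145.171.114 is 126.128.0.0/11 -> WAN
At WAN: longest match for 126.145.171.114 is 124.0.0.0/6 -> BORDER
At BORDER: longest match for 126.145.171.114 is 126.0.0.0/7 -> CORE
At CORE: longest match for 126.145.171.114 is 126.145.160.0/19 -> LAN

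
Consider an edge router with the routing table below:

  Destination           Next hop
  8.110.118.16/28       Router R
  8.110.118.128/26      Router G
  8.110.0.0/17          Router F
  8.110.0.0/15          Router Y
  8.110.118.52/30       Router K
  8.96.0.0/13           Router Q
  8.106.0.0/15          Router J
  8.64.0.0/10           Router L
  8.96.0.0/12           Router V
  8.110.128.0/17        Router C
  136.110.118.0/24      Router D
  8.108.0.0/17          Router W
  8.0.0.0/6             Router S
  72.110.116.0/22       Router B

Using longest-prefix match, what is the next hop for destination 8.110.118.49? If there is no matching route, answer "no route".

Routes whose prefix contains 8.110.118.49:
  8.0.0.0/6 (8.0.0.0 - 11.255.255.255) -> Router S
  8.64.0.0/10 (8.64.0.0 - 8.127.255.255) -> Router L
  8.96.0.0/12 (8.96.0.0 - 8.111.255.255) -> Router V
  8.110.0.0/15 (8.110.0.0 - 8.111.255.255) -> Router Y
  8.110.0.0/17 (8.110.0.0 - 8.110.127.255) -> Router F
More-specific entries that do NOT match:
  8.110.118.52/30 (8.110.118.52 - 8.110.118.55) does not contain 8.110.118.49
  8.110.118.16/28 (8.110.118.16 - 8.110.118.31) does not contain 8.110.118.49
  8.110.118.128/26 (8.110.118.128 - 8.110.118.191) does not contain 8.110.118.49
  136.110.118.0/24 (136.110.118.0 - 136.110.118.255) does not contain 8.110.118.49
  72.110.116.0/22 (72.110.116.0 - 72.110.119.255) does not contain 8.110.118.49
Longest matching prefix is /17 -> next hop Router F.

Router F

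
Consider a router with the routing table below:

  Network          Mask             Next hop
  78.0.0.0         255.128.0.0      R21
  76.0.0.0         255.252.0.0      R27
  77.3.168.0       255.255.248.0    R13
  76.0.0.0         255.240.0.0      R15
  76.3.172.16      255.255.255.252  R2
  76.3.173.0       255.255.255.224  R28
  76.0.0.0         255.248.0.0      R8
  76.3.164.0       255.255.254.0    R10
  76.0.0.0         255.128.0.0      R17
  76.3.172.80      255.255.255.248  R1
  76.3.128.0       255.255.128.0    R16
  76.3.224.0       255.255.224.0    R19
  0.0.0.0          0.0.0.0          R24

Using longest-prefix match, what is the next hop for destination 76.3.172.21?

R16

Routes whose prefix contains 76.3.172.21:
  0.0.0.0/0 (default, matches everything) -> R24
  76.0.0.0/9 (76.0.0.0 - 76.127.255.255) -> R17
  76.0.0.0/12 (76.0.0.0 - 76.15.255.255) -> R15
  76.0.0.0/13 (76.0.0.0 - 76.7.255.255) -> R8
  76.0.0.0/14 (76.0.0.0 - 76.3.255.255) -> R27
  76.3.128.0/17 (76.3.128.0 - 76.3.255.255) -> R16
More-specific entries that do NOT match:
  76.3.172.16/30 (76.3.172.16 - 76.3.172.19) does not contain 76.3.172.21
  76.3.172.80/29 (76.3.172.80 - 76.3.172.87) does not contain 76.3.172.21
  76.3.173.0/27 (76.3.173.0 - 76.3.173.31) does not contain 76.3.172.21
  76.3.164.0/23 (76.3.164.0 - 76.3.165.255) does not contain 76.3.172.21
  77.3.168.0/21 (77.3.168.0 - 77.3.175.255) does not contain 76.3.172.21
  76.3.224.0/19 (76.3.224.0 - 76.3.255.255) does not contain 76.3.172.21
Longest matching prefix is /17 -> next hop R16.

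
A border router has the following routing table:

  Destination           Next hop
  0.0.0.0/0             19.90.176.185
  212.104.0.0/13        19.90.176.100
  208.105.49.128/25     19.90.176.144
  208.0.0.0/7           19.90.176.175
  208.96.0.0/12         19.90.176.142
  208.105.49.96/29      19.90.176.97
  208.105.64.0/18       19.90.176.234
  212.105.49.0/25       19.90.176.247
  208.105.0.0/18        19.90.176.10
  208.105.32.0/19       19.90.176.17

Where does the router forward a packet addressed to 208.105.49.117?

19.90.176.17

Routes whose prefix contains 208.105.49.117:
  0.0.0.0/0 (default, matches everything) -> 19.90.176.185
  208.0.0.0/7 (208.0.0.0 - 209.255.255.255) -> 19.90.176.175
  208.96.0.0/12 (208.96.0.0 - 208.111.255.255) -> 19.90.176.142
  208.105.0.0/18 (208.105.0.0 - 208.105.63.255) -> 19.90.176.10
  208.105.32.0/19 (208.105.32.0 - 208.105.63.255) -> 19.90.176.17
More-specific entries that do NOT match:
  208.105.49.96/29 (208.105.49.96 - 208.105.49.103) does not contain 208.105.49.117
  208.105.49.128/25 (208.105.49.128 - 208.105.49.255) does not contain 208.105.49.117
  212.105.49.0/25 (212.105.49.0 - 212.105.49.127) does not contain 208.105.49.117
Longest matching prefix is /19 -> next hop 19.90.176.17.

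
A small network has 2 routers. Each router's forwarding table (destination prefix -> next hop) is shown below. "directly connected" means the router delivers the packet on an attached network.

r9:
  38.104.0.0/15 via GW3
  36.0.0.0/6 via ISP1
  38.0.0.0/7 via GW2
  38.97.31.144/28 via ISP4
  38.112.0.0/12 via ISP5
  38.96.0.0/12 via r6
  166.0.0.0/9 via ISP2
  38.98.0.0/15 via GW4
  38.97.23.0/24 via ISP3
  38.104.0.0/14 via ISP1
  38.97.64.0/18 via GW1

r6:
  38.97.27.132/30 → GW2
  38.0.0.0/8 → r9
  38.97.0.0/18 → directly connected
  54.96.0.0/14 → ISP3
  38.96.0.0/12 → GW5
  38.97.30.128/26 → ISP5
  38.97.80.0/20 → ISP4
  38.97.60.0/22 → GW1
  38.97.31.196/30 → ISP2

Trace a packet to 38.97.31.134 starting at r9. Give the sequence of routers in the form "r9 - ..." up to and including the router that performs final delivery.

r9 - r6

At r9: longest match for 38.97.31.134 is 38.96.0.0/12 -> r6
At r6: longest match for 38.97.31.134 is 38.97.0.0/18 -> directly connected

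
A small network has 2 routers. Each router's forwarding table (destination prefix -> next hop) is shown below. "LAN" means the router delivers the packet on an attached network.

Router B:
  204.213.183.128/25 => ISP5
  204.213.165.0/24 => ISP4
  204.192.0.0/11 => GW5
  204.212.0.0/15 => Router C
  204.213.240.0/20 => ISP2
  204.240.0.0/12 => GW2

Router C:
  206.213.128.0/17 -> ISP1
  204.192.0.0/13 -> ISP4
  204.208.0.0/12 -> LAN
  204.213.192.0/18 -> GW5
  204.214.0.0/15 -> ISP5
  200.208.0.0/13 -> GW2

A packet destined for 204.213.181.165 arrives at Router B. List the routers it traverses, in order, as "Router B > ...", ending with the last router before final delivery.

Router B > Router C

At Router B: longest match for 204.213.181.165 is 204.212.0.0/15 -> Router C
At Router C: longest match for 204.213.181.165 is 204.208.0.0/12 -> LAN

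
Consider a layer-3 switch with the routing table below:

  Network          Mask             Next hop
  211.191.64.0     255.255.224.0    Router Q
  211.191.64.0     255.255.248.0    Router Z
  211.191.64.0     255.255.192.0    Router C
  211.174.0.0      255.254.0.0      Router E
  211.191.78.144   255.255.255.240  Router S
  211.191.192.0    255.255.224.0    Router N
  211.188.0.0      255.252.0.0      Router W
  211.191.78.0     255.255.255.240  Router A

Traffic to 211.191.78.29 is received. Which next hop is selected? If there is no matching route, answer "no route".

Routes whose prefix contains 211.191.78.29:
  211.188.0.0/14 (211.188.0.0 - 211.191.255.255) -> Router W
  211.191.64.0/18 (211.191.64.0 - 211.191.127.255) -> Router C
  211.191.64.0/19 (211.191.64.0 - 211.191.95.255) -> Router Q
More-specific entries that do NOT match:
  211.191.78.144/28 (211.191.78.144 - 211.191.78.159) does not contain 211.191.78.29
  211.191.78.0/28 (211.191.78.0 - 211.191.78.15) does not contain 211.191.78.29
  211.191.64.0/21 (211.191.64.0 - 211.191.71.255) does not contain 211.191.78.29
Longest matching prefix is /19 -> next hop Router Q.

Router Q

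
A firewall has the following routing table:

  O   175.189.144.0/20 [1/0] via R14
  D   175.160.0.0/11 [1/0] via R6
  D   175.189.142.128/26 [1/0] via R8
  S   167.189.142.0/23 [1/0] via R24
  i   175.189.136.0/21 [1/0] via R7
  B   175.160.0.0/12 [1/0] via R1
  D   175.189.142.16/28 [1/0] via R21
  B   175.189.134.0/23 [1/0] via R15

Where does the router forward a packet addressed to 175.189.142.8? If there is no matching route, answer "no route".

Routes whose prefix contains 175.189.142.8:
  175.160.0.0/11 (175.160.0.0 - 175.191.255.255) -> R6
  175.189.136.0/21 (175.189.136.0 - 175.189.143.255) -> R7
More-specific entries that do NOT match:
  175.189.142.16/28 (175.189.142.16 - 175.189.142.31) does not contain 175.189.142.8
  175.189.142.128/26 (175.189.142.128 - 175.189.142.191) does not contain 175.189.142.8
  167.189.142.0/23 (167.189.142.0 - 167.189.143.255) does not contain 175.189.142.8
  175.189.134.0/23 (175.189.134.0 - 175.189.135.255) does not contain 175.189.142.8
Longest matching prefix is /21 -> next hop R7.

R7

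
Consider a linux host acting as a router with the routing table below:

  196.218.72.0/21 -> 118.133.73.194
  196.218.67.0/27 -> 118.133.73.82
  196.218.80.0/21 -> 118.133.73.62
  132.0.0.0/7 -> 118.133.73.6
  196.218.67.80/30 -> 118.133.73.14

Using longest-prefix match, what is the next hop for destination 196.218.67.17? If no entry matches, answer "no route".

Routes whose prefix contains 196.218.67.17:
  196.218.67.0/27 (196.218.67.0 - 196.218.67.31) -> 118.133.73.82
More-specific entries that do NOT match:
  196.218.67.80/30 (196.218.67.80 - 196.218.67.83) does not contain 196.218.67.17
Longest matching prefix is /27 -> next hop 118.133.73.82.

118.133.73.82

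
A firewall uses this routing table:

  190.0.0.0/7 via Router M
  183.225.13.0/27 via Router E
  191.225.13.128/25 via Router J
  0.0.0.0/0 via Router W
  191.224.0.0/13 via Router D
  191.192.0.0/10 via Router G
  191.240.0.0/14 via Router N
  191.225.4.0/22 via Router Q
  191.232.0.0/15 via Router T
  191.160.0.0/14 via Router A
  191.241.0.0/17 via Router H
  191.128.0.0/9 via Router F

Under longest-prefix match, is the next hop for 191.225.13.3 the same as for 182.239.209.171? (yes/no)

191.225.13.3: longest match 191.224.0.0/13 -> Router D
182.239.209.171: longest match 0.0.0.0/0 -> Router W

no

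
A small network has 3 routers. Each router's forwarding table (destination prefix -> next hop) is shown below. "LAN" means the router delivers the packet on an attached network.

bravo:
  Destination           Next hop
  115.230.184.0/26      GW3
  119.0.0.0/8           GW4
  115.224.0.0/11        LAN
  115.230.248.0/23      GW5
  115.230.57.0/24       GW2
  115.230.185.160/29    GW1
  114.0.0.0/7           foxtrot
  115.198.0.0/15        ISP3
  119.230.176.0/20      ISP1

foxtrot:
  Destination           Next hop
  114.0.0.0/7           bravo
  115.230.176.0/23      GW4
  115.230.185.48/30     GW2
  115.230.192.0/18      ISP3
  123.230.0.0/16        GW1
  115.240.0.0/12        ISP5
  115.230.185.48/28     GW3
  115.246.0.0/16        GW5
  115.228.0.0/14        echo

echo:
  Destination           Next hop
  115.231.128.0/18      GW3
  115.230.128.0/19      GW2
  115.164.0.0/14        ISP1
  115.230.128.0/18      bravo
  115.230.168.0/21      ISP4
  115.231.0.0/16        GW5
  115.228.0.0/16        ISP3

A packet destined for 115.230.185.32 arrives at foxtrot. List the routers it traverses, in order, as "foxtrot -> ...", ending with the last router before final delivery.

At foxtrot: longest match for 115.230.185.32 is 115.228.0.0/14 -> echo
At echo: longest match for 115.230.185.32 is 115.230.128.0/18 -> bravo
At bravo: longest match for 115.230.185.32 is 115.224.0.0/11 -> LAN

foxtrot -> echo -> bravo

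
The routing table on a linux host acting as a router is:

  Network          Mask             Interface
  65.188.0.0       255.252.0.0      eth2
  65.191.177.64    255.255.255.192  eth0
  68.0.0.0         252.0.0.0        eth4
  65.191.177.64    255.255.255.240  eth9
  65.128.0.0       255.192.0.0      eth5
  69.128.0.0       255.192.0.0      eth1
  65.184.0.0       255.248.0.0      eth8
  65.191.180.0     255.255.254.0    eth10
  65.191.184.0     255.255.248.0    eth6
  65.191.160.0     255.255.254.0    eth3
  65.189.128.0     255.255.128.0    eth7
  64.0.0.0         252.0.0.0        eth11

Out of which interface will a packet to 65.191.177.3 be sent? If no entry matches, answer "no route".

eth2

Routes whose prefix contains 65.191.177.3:
  64.0.0.0/6 (64.0.0.0 - 67.255.255.255) -> eth11
  65.128.0.0/10 (65.128.0.0 - 65.191.255.255) -> eth5
  65.184.0.0/13 (65.184.0.0 - 65.191.255.255) -> eth8
  65.188.0.0/14 (65.188.0.0 - 65.191.255.255) -> eth2
More-specific entries that do NOT match:
  65.191.177.64/28 (65.191.177.64 - 65.191.177.79) does not contain 65.191.177.3
  65.191.177.64/26 (65.191.177.64 - 65.191.177.127) does not contain 65.191.177.3
  65.191.180.0/23 (65.191.180.0 - 65.191.181.255) does not contain 65.191.177.3
  65.191.160.0/23 (65.191.160.0 - 65.191.161.255) does not contain 65.191.177.3
  65.191.184.0/21 (65.191.184.0 - 65.191.191.255) does not contain 65.191.177.3
  65.189.128.0/17 (65.189.128.0 - 65.189.255.255) does not contain 65.191.177.3
Longest matching prefix is /14 -> interface eth2.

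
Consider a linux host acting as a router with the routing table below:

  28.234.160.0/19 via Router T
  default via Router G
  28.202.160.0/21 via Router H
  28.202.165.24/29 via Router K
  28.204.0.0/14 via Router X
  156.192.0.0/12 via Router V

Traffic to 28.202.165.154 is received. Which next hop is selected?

Routes whose prefix contains 28.202.165.154:
  0.0.0.0/0 (default, matches everything) -> Router G
  28.202.160.0/21 (28.202.160.0 - 28.202.167.255) -> Router H
More-specific entries that do NOT match:
  28.202.165.24/29 (28.202.165.24 - 28.202.165.31) does not contain 28.202.165.154
Longest matching prefix is /21 -> next hop Router H.

Router H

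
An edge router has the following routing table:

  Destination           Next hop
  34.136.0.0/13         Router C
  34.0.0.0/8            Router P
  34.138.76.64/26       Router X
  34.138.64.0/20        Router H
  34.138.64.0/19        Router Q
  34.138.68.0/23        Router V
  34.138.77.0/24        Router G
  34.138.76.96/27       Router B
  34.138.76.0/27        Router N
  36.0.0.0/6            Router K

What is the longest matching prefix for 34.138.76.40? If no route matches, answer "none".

Entries matching 34.138.76.40:
  34.0.0.0/8 (34.0.0.0 - 34.255.255.255)
  34.136.0.0/13 (34.136.0.0 - 34.143.255.255)
  34.138.64.0/19 (34.138.64.0 - 34.138.95.255)
  34.138.64.0/20 (34.138.64.0 - 34.138.79.255)
Most specific is 34.138.64.0/20.

34.138.64.0/20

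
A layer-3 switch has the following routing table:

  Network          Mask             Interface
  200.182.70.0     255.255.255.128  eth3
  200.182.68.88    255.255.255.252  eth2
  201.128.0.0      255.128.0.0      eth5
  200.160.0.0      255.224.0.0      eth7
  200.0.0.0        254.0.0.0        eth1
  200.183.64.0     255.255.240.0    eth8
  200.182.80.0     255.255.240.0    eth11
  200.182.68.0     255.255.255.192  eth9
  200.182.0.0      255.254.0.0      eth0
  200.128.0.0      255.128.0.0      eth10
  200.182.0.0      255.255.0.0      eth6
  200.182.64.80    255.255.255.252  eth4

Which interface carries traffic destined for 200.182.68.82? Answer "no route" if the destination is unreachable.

eth6

Routes whose prefix contains 200.182.68.82:
  200.0.0.0/7 (200.0.0.0 - 201.255.255.255) -> eth1
  200.128.0.0/9 (200.128.0.0 - 200.255.255.255) -> eth10
  200.160.0.0/11 (200.160.0.0 - 200.191.255.255) -> eth7
  200.182.0.0/15 (200.182.0.0 - 200.183.255.255) -> eth0
  200.182.0.0/16 (200.182.0.0 - 200.182.255.255) -> eth6
More-specific entries that do NOT match:
  200.182.68.88/30 (200.182.68.88 - 200.182.68.91) does not contain 200.182.68.82
  200.182.64.80/30 (200.182.64.80 - 200.182.64.83) does not contain 200.182.68.82
  200.182.68.0/26 (200.182.68.0 - 200.182.68.63) does not contain 200.182.68.82
  200.182.70.0/25 (200.182.70.0 - 200.182.70.127) does not contain 200.182.68.82
  200.183.64.0/20 (200.183.64.0 - 200.183.79.255) does not contain 200.182.68.82
  200.182.80.0/20 (200.182.80.0 - 200.182.95.255) does not contain 200.182.68.82
Longest matching prefix is /16 -> interface eth6.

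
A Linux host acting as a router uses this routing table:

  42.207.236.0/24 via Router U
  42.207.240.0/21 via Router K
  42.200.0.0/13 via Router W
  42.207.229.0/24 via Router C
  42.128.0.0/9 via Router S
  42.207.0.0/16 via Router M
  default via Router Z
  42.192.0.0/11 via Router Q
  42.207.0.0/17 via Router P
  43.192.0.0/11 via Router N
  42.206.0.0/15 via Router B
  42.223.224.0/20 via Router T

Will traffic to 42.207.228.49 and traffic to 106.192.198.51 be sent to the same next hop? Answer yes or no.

42.207.228.49: longest match 42.207.0.0/16 -> Router M
106.192.198.51: longest match 0.0.0.0/0 -> Router Z

no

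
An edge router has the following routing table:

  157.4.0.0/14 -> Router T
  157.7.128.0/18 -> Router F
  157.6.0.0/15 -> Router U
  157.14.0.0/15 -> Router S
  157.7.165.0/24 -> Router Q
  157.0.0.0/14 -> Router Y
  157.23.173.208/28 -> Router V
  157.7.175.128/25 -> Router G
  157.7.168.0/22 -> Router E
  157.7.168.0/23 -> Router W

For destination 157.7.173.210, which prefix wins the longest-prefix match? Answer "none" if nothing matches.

157.7.128.0/18

Entries matching 157.7.173.210:
  157.4.0.0/14 (157.4.0.0 - 157.7.255.255)
  157.6.0.0/15 (157.6.0.0 - 157.7.255.255)
  157.7.128.0/18 (157.7.128.0 - 157.7.191.255)
Most specific is 157.7.128.0/18.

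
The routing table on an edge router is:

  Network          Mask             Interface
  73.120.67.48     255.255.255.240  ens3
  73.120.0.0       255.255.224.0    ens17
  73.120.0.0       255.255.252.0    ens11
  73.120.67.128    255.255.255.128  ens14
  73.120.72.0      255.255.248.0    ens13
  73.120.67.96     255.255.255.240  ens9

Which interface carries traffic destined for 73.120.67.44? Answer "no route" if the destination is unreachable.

No entry's prefix contains 73.120.67.44; there is no default route.

no route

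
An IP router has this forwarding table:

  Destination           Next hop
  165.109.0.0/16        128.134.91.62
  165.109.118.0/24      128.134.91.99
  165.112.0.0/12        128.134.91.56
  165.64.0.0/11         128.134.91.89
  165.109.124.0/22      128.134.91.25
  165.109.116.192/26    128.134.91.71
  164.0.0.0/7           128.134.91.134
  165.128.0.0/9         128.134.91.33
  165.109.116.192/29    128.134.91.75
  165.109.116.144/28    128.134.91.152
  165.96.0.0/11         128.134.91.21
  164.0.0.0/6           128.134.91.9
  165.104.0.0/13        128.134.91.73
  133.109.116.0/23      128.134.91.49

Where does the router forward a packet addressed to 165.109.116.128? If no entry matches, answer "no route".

Routes whose prefix contains 165.109.116.128:
  164.0.0.0/6 (164.0.0.0 - 167.255.255.255) -> 128.134.91.9
  164.0.0.0/7 (164.0.0.0 - 165.255.255.255) -> 128.134.91.134
  165.96.0.0/11 (165.96.0.0 - 165.127.255.255) -> 128.134.91.21
  165.104.0.0/13 (165.104.0.0 - 165.111.255.255) -> 128.134.91.73
  165.109.0.0/16 (165.109.0.0 - 165.109.255.255) -> 128.134.91.62
More-specific entries that do NOT match:
  165.109.116.192/29 (165.109.116.192 - 165.109.116.199) does not contain 165.109.116.128
  165.109.116.144/28 (165.109.116.144 - 165.109.116.159) does not contain 165.109.116.128
  165.109.116.192/26 (165.109.116.192 - 165.109.116.255) does not contain 165.109.116.128
  165.109.118.0/24 (165.109.118.0 - 165.109.118.255) does not contain 165.109.116.128
  133.109.116.0/23 (133.109.116.0 - 133.109.117.255) does not contain 165.109.116.128
  165.109.124.0/22 (165.109.124.0 - 165.109.127.255) does not contain 165.109.116.128
Longest matching prefix is /16 -> next hop 128.134.91.62.

128.134.91.62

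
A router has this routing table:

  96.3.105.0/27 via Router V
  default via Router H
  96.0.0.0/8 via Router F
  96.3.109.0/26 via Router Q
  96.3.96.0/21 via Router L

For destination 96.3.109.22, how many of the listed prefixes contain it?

3

Prefixes containing 96.3.109.22:
  0.0.0.0/0 (default, matches everything)
  96.0.0.0/8 (96.0.0.0 - 96.255.255.255)
  96.3.109.0/26 (96.3.109.0 - 96.3.109.63)
Total matching entries: 3.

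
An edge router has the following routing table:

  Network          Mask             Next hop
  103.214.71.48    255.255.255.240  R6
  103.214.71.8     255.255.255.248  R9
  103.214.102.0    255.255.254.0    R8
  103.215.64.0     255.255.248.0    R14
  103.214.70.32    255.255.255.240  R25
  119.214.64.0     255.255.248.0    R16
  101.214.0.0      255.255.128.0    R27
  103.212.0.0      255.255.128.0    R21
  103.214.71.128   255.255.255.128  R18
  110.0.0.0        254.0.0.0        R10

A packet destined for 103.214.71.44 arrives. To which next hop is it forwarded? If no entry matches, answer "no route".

no route

No entry's prefix contains 103.214.71.44; there is no default route.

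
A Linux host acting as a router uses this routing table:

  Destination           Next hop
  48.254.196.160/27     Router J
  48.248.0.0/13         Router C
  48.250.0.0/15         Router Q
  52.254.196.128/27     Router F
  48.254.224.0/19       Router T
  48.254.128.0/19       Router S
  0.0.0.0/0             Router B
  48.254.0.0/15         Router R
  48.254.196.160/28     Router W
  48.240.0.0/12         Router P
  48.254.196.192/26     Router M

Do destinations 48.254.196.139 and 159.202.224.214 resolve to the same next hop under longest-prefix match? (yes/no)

no

48.254.196.139: longest match 48.254.0.0/15 -> Router R
159.202.224.214: longest match 0.0.0.0/0 -> Router B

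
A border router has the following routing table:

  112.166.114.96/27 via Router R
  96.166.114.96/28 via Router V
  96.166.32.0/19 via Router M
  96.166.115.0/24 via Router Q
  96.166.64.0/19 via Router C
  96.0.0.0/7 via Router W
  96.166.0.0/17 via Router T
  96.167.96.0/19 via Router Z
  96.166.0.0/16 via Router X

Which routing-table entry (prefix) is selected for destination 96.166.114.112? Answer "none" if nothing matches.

Entries matching 96.166.114.112:
  96.0.0.0/7 (96.0.0.0 - 97.255.255.255)
  96.166.0.0/16 (96.166.0.0 - 96.166.255.255)
  96.166.0.0/17 (96.166.0.0 - 96.166.127.255)
Most specific is 96.166.0.0/17.

96.166.0.0/17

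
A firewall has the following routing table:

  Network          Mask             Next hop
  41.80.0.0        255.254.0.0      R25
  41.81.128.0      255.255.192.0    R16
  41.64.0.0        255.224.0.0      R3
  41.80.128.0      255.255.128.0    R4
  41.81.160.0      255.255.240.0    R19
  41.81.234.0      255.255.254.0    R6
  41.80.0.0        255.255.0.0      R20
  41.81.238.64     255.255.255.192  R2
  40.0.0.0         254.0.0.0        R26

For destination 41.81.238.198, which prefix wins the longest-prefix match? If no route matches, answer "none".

41.80.0.0/15

Entries matching 41.81.238.198:
  40.0.0.0/7 (40.0.0.0 - 41.255.255.255)
  41.64.0.0/11 (41.64.0.0 - 41.95.255.255)
  41.80.0.0/15 (41.80.0.0 - 41.81.255.255)
Most specific is 41.80.0.0/15.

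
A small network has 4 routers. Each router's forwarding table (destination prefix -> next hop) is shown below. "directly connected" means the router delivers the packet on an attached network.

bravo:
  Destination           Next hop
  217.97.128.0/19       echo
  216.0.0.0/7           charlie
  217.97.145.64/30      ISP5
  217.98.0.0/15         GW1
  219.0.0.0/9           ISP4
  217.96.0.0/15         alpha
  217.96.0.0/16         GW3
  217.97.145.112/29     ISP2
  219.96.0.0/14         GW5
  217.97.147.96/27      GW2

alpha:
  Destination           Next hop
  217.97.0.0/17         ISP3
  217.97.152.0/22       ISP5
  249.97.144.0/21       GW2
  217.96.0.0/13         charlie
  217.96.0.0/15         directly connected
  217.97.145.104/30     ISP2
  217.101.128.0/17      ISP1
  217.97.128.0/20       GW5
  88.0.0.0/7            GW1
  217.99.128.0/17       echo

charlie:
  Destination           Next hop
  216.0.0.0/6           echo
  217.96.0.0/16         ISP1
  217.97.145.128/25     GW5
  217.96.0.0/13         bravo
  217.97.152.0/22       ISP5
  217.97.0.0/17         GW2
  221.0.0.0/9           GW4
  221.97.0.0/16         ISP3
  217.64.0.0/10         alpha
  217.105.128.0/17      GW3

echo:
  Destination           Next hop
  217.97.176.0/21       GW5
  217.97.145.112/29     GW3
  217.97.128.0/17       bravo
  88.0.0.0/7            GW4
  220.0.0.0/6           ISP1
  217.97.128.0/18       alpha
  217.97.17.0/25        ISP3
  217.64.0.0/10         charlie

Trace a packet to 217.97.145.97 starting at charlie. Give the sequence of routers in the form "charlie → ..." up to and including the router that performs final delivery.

charlie → bravo → echo → alpha

At charlie: longest match for 217.97.145.97 is 217.96.0.0/13 -> bravo
At bravo: longest match for 217.97.145.97 is 217.97.128.0/19 -> echo
At echo: longest match for 217.97.145.97 is 217.97.128.0/18 -> alpha
At alpha: longest match for 217.97.145.97 is 217.96.0.0/15 -> directly connected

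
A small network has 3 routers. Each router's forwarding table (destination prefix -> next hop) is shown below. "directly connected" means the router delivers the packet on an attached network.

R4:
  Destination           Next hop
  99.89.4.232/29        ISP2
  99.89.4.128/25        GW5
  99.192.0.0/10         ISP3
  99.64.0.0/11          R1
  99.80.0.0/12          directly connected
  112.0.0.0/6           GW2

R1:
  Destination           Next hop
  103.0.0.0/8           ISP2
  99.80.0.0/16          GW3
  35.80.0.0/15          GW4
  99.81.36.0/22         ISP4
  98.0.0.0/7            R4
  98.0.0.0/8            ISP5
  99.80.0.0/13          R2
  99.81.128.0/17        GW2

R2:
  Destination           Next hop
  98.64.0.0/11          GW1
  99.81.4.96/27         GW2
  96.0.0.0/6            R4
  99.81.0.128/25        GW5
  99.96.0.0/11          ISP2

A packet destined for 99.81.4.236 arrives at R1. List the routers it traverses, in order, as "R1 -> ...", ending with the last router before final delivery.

R1 -> R2 -> R4

At R1: longest match for 99.81.4.236 is 99.80.0.0/13 -> R2
At R2: longest match for 99.81.4.236 is 96.0.0.0/6 -> R4
At R4: longest match for 99.81.4.236 is 99.80.0.0/12 -> directly connected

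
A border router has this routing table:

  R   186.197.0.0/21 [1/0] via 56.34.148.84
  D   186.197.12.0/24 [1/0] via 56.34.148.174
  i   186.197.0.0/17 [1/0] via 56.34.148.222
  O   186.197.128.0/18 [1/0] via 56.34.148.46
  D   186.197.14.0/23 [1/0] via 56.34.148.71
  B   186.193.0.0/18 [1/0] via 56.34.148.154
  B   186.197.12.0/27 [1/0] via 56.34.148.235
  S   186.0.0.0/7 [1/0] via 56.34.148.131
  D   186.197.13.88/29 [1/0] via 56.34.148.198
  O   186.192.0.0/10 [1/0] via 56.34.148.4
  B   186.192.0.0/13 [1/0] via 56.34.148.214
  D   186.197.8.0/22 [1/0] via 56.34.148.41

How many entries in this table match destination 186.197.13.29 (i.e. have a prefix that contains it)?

Prefixes containing 186.197.13.29:
  186.0.0.0/7 (186.0.0.0 - 187.255.255.255)
  186.192.0.0/10 (186.192.0.0 - 186.255.255.255)
  186.192.0.0/13 (186.192.0.0 - 186.199.255.255)
  186.197.0.0/17 (186.197.0.0 - 186.197.127.255)
Total matching entries: 4.

4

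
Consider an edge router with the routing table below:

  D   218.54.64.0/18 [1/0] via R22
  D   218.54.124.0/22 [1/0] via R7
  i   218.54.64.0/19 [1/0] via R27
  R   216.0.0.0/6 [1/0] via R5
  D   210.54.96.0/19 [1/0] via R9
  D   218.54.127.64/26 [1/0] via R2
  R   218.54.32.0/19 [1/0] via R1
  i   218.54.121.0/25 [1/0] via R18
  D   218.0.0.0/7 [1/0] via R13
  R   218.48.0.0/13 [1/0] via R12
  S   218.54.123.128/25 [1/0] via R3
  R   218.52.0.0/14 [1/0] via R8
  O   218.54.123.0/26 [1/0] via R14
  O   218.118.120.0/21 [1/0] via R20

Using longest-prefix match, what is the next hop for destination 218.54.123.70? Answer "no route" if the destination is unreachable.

R22

Routes whose prefix contains 218.54.123.70:
  216.0.0.0/6 (216.0.0.0 - 219.255.255.255) -> R5
  218.0.0.0/7 (218.0.0.0 - 219.255.255.255) -> R13
  218.48.0.0/13 (218.48.0.0 - 218.55.255.255) -> R12
  218.52.0.0/14 (218.52.0.0 - 218.55.255.255) -> R8
  218.54.64.0/18 (218.54.64.0 - 218.54.127.255) -> R22
More-specific entries that do NOT match:
  218.54.127.64/26 (218.54.127.64 - 218.54.127.127) does not contain 218.54.123.70
  218.54.123.0/26 (218.54.123.0 - 218.54.123.63) does not contain 218.54.123.70
  218.54.121.0/25 (218.54.121.0 - 218.54.121.127) does not contain 218.54.123.70
  218.54.123.128/25 (218.54.123.128 - 218.54.123.255) does not contain 218.54.123.70
  218.54.124.0/22 (218.54.124.0 - 218.54.127.255) does not contain 218.54.123.70
  218.118.120.0/21 (218.118.120.0 - 218.118.127.255) does not contain 218.54.123.70
  218.54.64.0/19 (218.54.64.0 - 218.54.95.255) does not contain 218.54.123.70
  210.54.96.0/19 (210.54.96.0 - 210.54.127.255) does not contain 218.54.123.70
  218.54.32.0/19 (218.54.32.0 - 218.54.63.255) does not contain 218.54.123.70
Longest matching prefix is /18 -> next hop R22.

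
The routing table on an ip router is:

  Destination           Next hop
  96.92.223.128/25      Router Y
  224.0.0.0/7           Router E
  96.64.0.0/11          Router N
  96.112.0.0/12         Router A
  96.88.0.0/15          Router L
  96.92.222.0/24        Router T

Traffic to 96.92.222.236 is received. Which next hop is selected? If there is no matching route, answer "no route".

Router T

Routes whose prefix contains 96.92.222.236:
  96.64.0.0/11 (96.64.0.0 - 96.95.255.255) -> Router N
  96.92.222.0/24 (96.92.222.0 - 96.92.222.255) -> Router T
More-specific entries that do NOT match:
  96.92.223.128/25 (96.92.223.128 - 96.92.223.255) does not contain 96.92.222.236
Longest matching prefix is /24 -> next hop Router T.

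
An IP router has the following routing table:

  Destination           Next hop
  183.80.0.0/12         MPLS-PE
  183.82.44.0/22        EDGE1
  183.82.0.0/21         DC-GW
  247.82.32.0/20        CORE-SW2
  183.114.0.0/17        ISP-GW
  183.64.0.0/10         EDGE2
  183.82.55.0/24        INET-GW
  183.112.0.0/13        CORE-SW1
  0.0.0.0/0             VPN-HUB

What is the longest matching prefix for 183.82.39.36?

183.80.0.0/12

Entries matching 183.82.39.36:
  0.0.0.0/0 (default, matches everything)
  183.64.0.0/10 (183.64.0.0 - 183.127.255.255)
  183.80.0.0/12 (183.80.0.0 - 183.95.255.255)
Most specific is 183.80.0.0/12.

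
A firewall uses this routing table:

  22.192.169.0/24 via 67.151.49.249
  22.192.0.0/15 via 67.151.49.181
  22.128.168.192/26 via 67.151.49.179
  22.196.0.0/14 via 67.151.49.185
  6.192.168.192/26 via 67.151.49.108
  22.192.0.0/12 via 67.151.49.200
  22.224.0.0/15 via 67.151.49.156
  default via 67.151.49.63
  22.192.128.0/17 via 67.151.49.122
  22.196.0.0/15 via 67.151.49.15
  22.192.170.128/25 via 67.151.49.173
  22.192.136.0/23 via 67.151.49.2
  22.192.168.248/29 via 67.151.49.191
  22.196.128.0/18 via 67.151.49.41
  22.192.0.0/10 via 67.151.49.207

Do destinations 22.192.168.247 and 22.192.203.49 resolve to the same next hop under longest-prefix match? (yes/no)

22.192.168.247: longest match 22.192.128.0/17 -> 67.151.49.122
22.192.203.49: longest match 22.192.128.0/17 -> 67.151.49.122

yes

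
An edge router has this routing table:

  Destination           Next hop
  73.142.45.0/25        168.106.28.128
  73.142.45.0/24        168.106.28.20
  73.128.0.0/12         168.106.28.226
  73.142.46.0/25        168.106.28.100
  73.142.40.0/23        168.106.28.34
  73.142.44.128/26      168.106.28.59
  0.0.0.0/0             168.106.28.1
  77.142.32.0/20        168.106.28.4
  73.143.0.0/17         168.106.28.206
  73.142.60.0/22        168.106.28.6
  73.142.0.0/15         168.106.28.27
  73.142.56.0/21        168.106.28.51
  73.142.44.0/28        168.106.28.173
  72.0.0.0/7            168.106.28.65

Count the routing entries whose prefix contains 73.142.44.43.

4

Prefixes containing 73.142.44.43:
  0.0.0.0/0 (default, matches everything)
  72.0.0.0/7 (72.0.0.0 - 73.255.255.255)
  73.128.0.0/12 (73.128.0.0 - 73.143.255.255)
  73.142.0.0/15 (73.142.0.0 - 73.143.255.255)
Total matching entries: 4.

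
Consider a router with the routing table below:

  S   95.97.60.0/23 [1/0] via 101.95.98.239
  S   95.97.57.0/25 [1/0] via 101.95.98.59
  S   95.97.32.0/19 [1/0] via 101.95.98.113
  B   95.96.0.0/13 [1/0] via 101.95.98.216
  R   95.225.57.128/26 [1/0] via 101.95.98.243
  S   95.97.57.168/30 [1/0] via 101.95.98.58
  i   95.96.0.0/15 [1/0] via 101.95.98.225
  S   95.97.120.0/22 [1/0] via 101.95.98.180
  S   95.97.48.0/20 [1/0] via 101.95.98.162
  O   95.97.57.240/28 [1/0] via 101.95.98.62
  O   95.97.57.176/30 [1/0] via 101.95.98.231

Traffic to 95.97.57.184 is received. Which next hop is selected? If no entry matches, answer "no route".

Routes whose prefix contains 95.97.57.184:
  95.96.0.0/13 (95.96.0.0 - 95.103.255.255) -> 101.95.98.216
  95.96.0.0/15 (95.96.0.0 - 95.97.255.255) -> 101.95.98.225
  95.97.32.0/19 (95.97.32.0 - 95.97.63.255) -> 101.95.98.113
  95.97.48.0/20 (95.97.48.0 - 95.97.63.255) -> 101.95.98.162
More-specific entries that do NOT match:
  95.97.57.168/30 (95.97.57.168 - 95.97.57.171) does not contain 95.97.57.184
  95.97.57.176/30 (95.97.57.176 - 95.97.57.179) does not contain 95.97.57.184
  95.97.57.240/28 (95.97.57.240 - 95.97.57.255) does not contain 95.97.57.184
  95.225.57.128/26 (95.225.57.128 - 95.225.57.191) does not contain 95.97.57.184
  95.97.57.0/25 (95.97.57.0 - 95.97.57.127) does not contain 95.97.57.184
  95.97.60.0/23 (95.97.60.0 - 95.97.61.255) does not contain 95.97.57.184
  95.97.120.0/22 (95.97.120.0 - 95.97.123.255) does not contain 95.97.57.184
Longest matching prefix is /20 -> next hop 101.95.98.162.

101.95.98.162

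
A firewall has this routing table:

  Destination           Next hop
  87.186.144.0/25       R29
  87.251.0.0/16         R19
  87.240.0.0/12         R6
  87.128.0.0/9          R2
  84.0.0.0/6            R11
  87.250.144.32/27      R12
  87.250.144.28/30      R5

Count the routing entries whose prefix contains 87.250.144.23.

Prefixes containing 87.250.144.23:
  84.0.0.0/6 (84.0.0.0 - 87.255.255.255)
  87.128.0.0/9 (87.128.0.0 - 87.255.255.255)
  87.240.0.0/12 (87.240.0.0 - 87.255.255.255)
Total matching entries: 3.

3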